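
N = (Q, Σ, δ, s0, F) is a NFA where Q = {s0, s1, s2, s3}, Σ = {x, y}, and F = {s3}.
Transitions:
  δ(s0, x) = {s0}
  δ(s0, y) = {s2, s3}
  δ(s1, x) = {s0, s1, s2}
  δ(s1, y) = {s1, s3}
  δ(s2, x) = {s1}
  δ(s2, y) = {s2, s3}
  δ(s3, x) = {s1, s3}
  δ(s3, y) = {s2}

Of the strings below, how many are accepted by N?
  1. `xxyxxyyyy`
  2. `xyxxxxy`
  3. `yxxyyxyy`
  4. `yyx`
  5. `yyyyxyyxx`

5

`xxyxxyyyy`: accepted
`xyxxxxy`: accepted
`yxxyyxyy`: accepted
`yyx`: accepted
`yyyyxyyxx`: accepted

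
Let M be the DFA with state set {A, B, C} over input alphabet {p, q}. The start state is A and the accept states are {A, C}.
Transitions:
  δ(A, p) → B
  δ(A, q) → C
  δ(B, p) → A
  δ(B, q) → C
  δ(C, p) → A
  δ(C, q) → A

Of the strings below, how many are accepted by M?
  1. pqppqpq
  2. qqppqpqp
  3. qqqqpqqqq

pqppqpq: accepted
qqppqpqp: accepted
qqqqpqqqq: accepted

3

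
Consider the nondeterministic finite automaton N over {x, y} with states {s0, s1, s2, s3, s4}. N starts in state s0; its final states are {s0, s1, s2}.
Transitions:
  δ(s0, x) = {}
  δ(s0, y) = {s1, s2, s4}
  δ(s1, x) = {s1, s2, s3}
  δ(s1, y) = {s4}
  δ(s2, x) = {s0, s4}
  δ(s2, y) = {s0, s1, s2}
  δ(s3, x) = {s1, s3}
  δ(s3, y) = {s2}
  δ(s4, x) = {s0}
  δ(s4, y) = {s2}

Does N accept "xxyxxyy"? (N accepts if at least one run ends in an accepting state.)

Start: {s0}
read x: {}
The reachable set is empty and stays empty for the remaining 6 symbols.
Reachable ∩ accepting = {} — empty.

rejected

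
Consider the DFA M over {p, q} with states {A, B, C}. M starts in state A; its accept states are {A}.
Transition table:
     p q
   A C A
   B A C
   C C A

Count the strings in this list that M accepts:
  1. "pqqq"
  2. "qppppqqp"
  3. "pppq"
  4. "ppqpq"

3

"pqqq": accepted
"qppppqqp": rejected
"pppq": accepted
"ppqpq": accepted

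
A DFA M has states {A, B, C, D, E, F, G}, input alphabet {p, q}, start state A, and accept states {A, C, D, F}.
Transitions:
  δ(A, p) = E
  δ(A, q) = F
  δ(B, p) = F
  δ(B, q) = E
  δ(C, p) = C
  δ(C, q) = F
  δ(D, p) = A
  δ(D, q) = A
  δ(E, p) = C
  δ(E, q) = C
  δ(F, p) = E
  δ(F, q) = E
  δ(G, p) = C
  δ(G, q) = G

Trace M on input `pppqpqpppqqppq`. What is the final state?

A --p--> E
E --p--> C
C --p--> C
C --q--> F
F --p--> E
E --q--> C
C --p--> C
C --p--> C
C --p--> C
C --q--> F
F --q--> E
E --p--> C
C --p--> C
C --q--> F

F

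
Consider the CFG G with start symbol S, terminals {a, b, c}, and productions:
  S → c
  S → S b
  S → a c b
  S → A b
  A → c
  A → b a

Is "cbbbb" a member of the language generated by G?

yes

S ⇒ Sb ⇒ Sbb ⇒ Sbbb ⇒ Abbbb ⇒ cbbbb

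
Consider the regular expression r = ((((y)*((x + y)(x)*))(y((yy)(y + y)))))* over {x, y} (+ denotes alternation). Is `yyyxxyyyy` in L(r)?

Split into 1 piece yyyxxyyyy; each matches (((y)*((x+y)(x)*))(y((yy)(y+y)))).

yes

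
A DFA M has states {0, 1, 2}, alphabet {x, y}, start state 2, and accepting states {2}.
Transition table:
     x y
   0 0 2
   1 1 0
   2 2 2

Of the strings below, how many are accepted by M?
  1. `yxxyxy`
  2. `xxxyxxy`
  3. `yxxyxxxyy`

`yxxyxy`: accepted
`xxxyxxy`: accepted
`yxxyxxxyy`: accepted

3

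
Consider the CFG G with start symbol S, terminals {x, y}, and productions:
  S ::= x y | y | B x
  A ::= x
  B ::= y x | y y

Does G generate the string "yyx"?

yes

S ⇒ Bx ⇒ yyx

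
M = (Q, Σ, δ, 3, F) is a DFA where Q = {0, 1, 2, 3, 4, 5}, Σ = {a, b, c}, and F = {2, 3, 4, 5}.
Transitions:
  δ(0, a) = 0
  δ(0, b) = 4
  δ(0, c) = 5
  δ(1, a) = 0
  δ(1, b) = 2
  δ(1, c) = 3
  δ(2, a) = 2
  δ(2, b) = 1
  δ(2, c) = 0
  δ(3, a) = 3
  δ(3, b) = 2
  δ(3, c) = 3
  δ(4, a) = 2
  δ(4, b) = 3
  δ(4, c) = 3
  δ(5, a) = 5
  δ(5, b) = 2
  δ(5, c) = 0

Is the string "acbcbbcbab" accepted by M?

3 --a--> 3
3 --c--> 3
3 --b--> 2
2 --c--> 0
0 --b--> 4
4 --b--> 3
3 --c--> 3
3 --b--> 2
2 --a--> 2
2 --b--> 1
End in state 1, which is not an accepting state.

rejected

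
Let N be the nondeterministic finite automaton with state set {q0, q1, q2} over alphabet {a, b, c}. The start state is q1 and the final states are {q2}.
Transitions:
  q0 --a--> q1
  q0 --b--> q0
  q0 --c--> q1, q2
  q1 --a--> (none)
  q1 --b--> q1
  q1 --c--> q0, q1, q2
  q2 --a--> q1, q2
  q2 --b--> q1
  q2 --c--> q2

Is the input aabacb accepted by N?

Start: {q1}
read a: {}
The reachable set is empty and stays empty for the remaining 5 symbols.
Reachable ∩ accepting = {} — empty.

rejected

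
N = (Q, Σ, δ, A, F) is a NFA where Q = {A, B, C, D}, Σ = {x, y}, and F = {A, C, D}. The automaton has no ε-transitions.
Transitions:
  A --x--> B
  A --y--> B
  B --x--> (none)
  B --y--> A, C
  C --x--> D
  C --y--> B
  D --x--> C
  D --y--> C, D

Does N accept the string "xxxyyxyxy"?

rejected

Start: {A}
read x: {B}
read x: {}
The reachable set is empty and stays empty for the remaining 7 symbols.
Reachable ∩ accepting = {} — empty.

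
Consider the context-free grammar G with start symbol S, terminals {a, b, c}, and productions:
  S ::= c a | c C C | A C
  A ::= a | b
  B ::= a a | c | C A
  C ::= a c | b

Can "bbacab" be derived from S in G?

no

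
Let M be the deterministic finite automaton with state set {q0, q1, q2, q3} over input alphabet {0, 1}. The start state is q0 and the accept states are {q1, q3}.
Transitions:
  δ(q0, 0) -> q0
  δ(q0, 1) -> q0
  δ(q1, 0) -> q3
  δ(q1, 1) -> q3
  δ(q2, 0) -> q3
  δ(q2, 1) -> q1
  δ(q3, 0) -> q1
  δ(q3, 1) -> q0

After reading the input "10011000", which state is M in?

q0 --1--> q0
q0 --0--> q0
q0 --0--> q0
q0 --1--> q0
q0 --1--> q0
q0 --0--> q0
q0 --0--> q0
q0 --0--> q0

q0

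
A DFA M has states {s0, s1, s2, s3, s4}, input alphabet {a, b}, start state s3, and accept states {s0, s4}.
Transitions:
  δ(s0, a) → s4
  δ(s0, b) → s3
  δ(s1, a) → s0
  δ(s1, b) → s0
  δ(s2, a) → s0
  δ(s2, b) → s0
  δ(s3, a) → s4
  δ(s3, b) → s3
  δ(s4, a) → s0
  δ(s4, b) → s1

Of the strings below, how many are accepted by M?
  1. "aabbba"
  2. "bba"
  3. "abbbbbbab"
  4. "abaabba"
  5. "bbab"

"aabbba": accepted
"bba": accepted
"abbbbbbab": rejected
"abaabba": accepted
"bbab": rejected

3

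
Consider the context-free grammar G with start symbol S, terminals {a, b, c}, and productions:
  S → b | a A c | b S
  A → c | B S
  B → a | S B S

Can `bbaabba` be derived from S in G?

no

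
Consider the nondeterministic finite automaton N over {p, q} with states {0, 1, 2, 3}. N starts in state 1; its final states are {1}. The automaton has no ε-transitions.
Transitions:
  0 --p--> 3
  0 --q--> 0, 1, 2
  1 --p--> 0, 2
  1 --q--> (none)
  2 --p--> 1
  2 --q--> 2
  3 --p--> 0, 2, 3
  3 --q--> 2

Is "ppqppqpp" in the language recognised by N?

Start: {1}
read p: {0, 2}
read p: {1, 3}
read q: {2}
read p: {1}
read p: {0, 2}
read q: {0, 1, 2}
read p: {0, 1, 2, 3}
read p: {0, 1, 2, 3}
Reachable ∩ accepting = {1} — nonempty.

accepted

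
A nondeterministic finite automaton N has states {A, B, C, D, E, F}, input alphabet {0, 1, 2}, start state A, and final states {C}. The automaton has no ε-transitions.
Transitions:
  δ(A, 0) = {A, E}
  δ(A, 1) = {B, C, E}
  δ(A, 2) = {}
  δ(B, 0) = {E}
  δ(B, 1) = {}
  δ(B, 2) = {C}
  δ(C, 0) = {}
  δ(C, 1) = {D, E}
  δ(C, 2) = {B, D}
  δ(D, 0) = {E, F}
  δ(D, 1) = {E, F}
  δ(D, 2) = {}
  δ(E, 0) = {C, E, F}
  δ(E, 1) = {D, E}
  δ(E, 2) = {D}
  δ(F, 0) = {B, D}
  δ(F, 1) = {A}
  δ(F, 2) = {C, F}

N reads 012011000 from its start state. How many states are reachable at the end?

5

Start: {A}
read 0: {A, E}
read 1: {B, C, D, E}
read 2: {B, C, D}
read 0: {E, F}
read 1: {A, D, E}
read 1: {B, C, D, E, F}
read 0: {B, C, D, E, F}
read 0: {B, C, D, E, F}
read 0: {B, C, D, E, F}
Final reachable set {B, C, D, E, F} has 5 states.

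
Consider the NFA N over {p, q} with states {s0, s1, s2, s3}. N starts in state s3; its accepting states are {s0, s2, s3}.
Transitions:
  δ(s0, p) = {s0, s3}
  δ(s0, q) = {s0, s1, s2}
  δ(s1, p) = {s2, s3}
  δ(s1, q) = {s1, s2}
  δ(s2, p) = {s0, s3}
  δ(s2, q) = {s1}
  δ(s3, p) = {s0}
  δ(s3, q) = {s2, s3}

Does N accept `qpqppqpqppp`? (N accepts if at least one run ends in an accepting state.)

Start: {s3}
read q: {s2, s3}
read p: {s0, s3}
read q: {s0, s1, s2, s3}
read p: {s0, s2, s3}
read p: {s0, s3}
read q: {s0, s1, s2, s3}
read p: {s0, s2, s3}
read q: {s0, s1, s2, s3}
read p: {s0, s2, s3}
read p: {s0, s3}
read p: {s0, s3}
Reachable ∩ accepting = {s0, s3} — nonempty.

accepted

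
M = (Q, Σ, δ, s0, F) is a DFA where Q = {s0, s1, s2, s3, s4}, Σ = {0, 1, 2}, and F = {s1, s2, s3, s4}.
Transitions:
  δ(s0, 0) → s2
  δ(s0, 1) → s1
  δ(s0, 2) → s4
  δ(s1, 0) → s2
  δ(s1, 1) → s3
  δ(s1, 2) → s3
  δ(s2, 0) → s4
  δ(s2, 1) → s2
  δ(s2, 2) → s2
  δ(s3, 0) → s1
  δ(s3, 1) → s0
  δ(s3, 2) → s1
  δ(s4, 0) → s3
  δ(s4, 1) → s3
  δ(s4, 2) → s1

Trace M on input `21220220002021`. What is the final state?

s2

s0 --2--> s4
s4 --1--> s3
s3 --2--> s1
s1 --2--> s3
s3 --0--> s1
s1 --2--> s3
s3 --2--> s1
s1 --0--> s2
s2 --0--> s4
s4 --0--> s3
s3 --2--> s1
s1 --0--> s2
s2 --2--> s2
s2 --1--> s2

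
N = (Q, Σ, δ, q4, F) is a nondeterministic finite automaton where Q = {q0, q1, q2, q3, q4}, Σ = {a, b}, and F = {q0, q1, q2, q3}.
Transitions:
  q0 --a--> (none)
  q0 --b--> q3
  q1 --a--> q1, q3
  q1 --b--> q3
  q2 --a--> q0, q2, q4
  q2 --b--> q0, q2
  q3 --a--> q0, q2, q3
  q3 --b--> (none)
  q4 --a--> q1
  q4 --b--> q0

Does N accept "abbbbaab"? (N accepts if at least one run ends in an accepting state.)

rejected

Start: {q4}
read a: {q1}
read b: {q3}
read b: {}
The reachable set is empty and stays empty for the remaining 5 symbols.
Reachable ∩ accepting = {} — empty.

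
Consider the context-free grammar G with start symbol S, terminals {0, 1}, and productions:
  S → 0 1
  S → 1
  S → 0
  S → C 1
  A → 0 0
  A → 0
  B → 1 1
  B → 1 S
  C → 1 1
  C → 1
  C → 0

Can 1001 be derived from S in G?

no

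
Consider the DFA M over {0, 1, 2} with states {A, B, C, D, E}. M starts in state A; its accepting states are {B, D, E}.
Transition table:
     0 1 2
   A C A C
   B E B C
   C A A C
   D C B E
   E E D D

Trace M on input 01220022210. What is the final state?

A --0--> C
C --1--> A
A --2--> C
C --2--> C
C --0--> A
A --0--> C
C --2--> C
C --2--> C
C --2--> C
C --1--> A
A --0--> C

C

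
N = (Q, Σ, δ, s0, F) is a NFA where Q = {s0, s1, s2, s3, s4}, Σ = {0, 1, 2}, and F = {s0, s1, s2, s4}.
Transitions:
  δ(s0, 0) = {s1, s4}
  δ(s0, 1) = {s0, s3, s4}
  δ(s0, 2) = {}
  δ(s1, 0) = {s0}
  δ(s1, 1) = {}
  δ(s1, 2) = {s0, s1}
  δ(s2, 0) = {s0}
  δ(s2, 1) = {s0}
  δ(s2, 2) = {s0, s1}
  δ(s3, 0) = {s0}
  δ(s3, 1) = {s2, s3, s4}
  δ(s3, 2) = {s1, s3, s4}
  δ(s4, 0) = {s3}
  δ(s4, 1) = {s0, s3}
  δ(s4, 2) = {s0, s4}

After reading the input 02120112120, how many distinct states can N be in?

4

Start: {s0}
read 0: {s1, s4}
read 2: {s0, s1, s4}
read 1: {s0, s3, s4}
read 2: {s0, s1, s3, s4}
read 0: {s0, s1, s3, s4}
read 1: {s0, s2, s3, s4}
read 1: {s0, s2, s3, s4}
read 2: {s0, s1, s3, s4}
read 1: {s0, s2, s3, s4}
read 2: {s0, s1, s3, s4}
read 0: {s0, s1, s3, s4}
Final reachable set {s0, s1, s3, s4} has 4 states.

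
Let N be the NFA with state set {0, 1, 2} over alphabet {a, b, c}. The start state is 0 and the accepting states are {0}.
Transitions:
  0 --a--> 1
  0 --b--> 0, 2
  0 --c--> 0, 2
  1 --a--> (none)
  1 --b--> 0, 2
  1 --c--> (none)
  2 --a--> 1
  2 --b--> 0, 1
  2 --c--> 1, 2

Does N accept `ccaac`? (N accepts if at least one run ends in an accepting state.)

rejected

Start: {0}
read c: {0, 2}
read c: {0, 1, 2}
read a: {1}
read a: {}
The reachable set is empty and stays empty for the remaining 1 symbol.
Reachable ∩ accepting = {} — empty.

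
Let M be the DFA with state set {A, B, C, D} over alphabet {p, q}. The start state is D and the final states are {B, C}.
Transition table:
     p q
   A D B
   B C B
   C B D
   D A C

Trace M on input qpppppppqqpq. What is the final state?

D --q--> C
C --p--> B
B --p--> C
C --p--> B
B --p--> C
C --p--> B
B --p--> C
C --p--> B
B --q--> B
B --q--> B
B --p--> C
C --q--> D

D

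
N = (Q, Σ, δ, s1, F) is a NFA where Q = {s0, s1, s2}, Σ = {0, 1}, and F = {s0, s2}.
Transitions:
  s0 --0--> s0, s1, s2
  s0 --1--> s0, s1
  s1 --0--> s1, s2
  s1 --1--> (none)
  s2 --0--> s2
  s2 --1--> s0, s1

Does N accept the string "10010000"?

Start: {s1}
read 1: {}
The reachable set is empty and stays empty for the remaining 7 symbols.
Reachable ∩ accepting = {} — empty.

rejected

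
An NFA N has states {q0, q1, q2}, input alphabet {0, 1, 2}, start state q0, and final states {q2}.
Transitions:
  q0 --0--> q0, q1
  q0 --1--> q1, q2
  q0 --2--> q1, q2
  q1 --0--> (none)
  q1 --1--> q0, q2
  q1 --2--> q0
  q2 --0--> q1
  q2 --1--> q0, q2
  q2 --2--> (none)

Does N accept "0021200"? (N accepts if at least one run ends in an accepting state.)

Start: {q0}
read 0: {q0, q1}
read 0: {q0, q1}
read 2: {q0, q1, q2}
read 1: {q0, q1, q2}
read 2: {q0, q1, q2}
read 0: {q0, q1}
read 0: {q0, q1}
Reachable ∩ accepting = {} — empty.

rejected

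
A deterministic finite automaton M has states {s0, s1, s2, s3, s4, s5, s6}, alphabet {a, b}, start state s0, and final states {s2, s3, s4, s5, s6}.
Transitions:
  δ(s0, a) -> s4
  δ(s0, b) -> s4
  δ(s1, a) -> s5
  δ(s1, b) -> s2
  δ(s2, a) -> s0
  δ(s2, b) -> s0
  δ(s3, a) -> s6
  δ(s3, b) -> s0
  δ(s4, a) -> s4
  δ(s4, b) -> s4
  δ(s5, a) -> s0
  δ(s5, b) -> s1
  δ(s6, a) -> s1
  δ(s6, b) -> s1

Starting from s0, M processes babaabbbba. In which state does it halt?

s0 --b--> s4
s4 --a--> s4
s4 --b--> s4
s4 --a--> s4
s4 --a--> s4
s4 --b--> s4
s4 --b--> s4
s4 --b--> s4
s4 --b--> s4
s4 --a--> s4

s4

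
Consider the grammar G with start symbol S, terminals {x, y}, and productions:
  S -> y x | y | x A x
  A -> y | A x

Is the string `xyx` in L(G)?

yes

S ⇒ xAx ⇒ xyx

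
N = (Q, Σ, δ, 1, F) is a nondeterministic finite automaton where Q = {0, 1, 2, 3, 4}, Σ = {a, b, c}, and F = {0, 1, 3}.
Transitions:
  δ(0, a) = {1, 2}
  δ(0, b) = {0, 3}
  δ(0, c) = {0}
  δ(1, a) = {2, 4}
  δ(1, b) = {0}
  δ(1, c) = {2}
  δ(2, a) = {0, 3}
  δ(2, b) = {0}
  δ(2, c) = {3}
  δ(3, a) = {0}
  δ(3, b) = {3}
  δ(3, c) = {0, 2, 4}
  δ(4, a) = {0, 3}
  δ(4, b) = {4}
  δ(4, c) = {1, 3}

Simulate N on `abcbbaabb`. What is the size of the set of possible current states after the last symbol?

Start: {1}
read a: {2, 4}
read b: {0, 4}
read c: {0, 1, 3}
read b: {0, 3}
read b: {0, 3}
read a: {0, 1, 2}
read a: {0, 1, 2, 3, 4}
read b: {0, 3, 4}
read b: {0, 3, 4}
Final reachable set {0, 3, 4} has 3 states.

3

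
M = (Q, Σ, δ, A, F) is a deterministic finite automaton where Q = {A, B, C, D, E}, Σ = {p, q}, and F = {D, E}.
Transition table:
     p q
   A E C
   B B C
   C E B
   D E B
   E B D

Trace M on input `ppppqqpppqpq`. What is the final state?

A --p--> E
E --p--> B
B --p--> B
B --p--> B
B --q--> C
C --q--> B
B --p--> B
B --p--> B
B --p--> B
B --q--> C
C --p--> E
E --q--> D

D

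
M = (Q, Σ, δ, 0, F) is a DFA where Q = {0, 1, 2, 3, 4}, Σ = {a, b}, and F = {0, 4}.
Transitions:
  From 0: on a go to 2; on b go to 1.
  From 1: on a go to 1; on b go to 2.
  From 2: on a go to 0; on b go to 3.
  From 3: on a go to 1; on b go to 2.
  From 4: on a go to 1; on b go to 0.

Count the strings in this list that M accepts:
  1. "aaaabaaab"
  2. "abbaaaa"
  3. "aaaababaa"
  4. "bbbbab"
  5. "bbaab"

"aaaabaaab": rejected
"abbaaaa": rejected
"aaaababaa": rejected
"bbbbab": rejected
"bbaab": rejected

0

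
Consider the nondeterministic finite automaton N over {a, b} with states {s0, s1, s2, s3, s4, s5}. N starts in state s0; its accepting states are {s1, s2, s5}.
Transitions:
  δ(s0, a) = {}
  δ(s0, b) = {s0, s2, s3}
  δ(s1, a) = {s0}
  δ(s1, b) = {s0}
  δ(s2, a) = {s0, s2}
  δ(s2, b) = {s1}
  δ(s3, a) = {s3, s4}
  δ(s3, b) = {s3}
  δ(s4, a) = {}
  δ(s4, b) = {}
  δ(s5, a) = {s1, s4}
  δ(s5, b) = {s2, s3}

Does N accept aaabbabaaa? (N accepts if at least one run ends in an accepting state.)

rejected

Start: {s0}
read a: {}
The reachable set is empty and stays empty for the remaining 9 symbols.
Reachable ∩ accepting = {} — empty.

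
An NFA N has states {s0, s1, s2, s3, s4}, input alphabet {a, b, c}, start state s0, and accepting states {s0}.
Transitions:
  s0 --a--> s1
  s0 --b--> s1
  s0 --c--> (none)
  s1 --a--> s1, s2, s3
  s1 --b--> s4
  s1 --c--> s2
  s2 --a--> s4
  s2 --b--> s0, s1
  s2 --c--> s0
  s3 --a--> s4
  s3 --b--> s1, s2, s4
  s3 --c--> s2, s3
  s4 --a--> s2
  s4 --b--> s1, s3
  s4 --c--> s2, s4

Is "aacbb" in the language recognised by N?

Start: {s0}
read a: {s1}
read a: {s1, s2, s3}
read c: {s0, s2, s3}
read b: {s0, s1, s2, s4}
read b: {s0, s1, s3, s4}
Reachable ∩ accepting = {s0} — nonempty.

accepted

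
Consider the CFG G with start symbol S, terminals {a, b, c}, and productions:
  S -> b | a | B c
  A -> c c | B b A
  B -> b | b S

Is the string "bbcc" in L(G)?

S ⇒ Bc ⇒ bSc ⇒ bBcc ⇒ bbcc

yes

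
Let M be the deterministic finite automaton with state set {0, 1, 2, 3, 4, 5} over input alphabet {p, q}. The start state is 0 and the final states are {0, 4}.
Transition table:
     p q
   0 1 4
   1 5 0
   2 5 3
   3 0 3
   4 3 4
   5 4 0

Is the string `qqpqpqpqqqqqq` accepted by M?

0 --q--> 4
4 --q--> 4
4 --p--> 3
3 --q--> 3
3 --p--> 0
0 --q--> 4
4 --p--> 3
3 --q--> 3
3 --q--> 3
3 --q--> 3
3 --q--> 3
3 --q--> 3
3 --q--> 3
End in state 3, which is not an accepting state.

rejected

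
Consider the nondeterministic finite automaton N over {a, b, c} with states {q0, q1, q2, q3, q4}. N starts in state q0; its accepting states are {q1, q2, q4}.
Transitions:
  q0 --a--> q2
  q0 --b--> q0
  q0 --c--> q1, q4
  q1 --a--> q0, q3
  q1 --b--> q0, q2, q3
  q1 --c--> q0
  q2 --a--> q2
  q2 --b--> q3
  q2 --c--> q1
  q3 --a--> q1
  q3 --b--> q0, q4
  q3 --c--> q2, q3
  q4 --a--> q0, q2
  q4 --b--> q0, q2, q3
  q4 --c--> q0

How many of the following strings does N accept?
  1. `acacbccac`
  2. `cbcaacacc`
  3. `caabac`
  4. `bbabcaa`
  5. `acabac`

5

`acacbccac`: accepted
`cbcaacacc`: accepted
`caabac`: accepted
`bbabcaa`: accepted
`acabac`: accepted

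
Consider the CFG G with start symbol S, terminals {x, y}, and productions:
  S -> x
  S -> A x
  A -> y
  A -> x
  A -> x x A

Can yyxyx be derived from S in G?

no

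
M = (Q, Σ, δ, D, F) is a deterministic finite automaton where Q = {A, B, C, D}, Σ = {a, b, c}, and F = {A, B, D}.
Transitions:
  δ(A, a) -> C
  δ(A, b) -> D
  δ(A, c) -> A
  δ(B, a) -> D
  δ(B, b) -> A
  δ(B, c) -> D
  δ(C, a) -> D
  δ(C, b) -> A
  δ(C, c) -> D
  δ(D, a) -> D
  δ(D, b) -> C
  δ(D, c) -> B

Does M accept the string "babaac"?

D --b--> C
C --a--> D
D --b--> C
C --a--> D
D --a--> D
D --c--> B
End in state B, which is an accepting state.

accepted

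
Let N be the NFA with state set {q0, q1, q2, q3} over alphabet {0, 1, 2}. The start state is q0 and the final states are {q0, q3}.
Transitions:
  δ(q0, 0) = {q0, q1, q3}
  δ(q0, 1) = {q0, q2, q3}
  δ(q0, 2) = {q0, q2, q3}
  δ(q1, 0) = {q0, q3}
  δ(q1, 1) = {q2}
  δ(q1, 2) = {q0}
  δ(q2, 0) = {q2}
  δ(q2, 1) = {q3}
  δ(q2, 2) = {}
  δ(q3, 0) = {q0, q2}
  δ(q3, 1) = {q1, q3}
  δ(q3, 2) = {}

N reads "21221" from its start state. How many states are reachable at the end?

4

Start: {q0}
read 2: {q0, q2, q3}
read 1: {q0, q1, q2, q3}
read 2: {q0, q2, q3}
read 2: {q0, q2, q3}
read 1: {q0, q1, q2, q3}
Final reachable set {q0, q1, q2, q3} has 4 states.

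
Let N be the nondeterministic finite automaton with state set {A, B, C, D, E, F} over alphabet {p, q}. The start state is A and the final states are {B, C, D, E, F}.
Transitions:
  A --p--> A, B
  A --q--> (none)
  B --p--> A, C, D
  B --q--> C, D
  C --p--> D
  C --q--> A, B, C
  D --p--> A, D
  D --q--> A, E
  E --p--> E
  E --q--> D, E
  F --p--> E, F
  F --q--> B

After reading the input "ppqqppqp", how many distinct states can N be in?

Start: {A}
read p: {A, B}
read p: {A, B, C, D}
read q: {A, B, C, D, E}
read q: {A, B, C, D, E}
read p: {A, B, C, D, E}
read p: {A, B, C, D, E}
read q: {A, B, C, D, E}
read p: {A, B, C, D, E}
Final reachable set {A, B, C, D, E} has 5 states.

5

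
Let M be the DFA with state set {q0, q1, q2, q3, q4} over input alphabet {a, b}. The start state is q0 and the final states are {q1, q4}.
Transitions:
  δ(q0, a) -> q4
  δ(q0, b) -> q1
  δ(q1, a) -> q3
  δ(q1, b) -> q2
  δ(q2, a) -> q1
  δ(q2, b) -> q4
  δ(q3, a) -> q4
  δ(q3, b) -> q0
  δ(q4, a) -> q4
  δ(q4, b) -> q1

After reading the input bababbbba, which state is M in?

q3

q0 --b--> q1
q1 --a--> q3
q3 --b--> q0
q0 --a--> q4
q4 --b--> q1
q1 --b--> q2
q2 --b--> q4
q4 --b--> q1
q1 --a--> q3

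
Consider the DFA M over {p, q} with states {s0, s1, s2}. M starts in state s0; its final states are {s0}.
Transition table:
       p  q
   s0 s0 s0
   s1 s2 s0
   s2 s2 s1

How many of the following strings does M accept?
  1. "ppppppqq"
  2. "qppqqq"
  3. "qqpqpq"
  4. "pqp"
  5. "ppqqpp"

5

"ppppppqq": accepted
"qppqqq": accepted
"qqpqpq": accepted
"pqp": accepted
"ppqqpp": accepted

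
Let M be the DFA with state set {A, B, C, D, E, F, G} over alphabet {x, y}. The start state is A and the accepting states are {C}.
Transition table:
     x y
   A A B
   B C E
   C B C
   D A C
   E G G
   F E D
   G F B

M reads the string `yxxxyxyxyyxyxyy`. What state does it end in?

A --y--> B
B --x--> C
C --x--> B
B --x--> C
C --y--> C
C --x--> B
B --y--> E
E --x--> G
G --y--> B
B --y--> E
E --x--> G
G --y--> B
B --x--> C
C --y--> C
C --y--> C

C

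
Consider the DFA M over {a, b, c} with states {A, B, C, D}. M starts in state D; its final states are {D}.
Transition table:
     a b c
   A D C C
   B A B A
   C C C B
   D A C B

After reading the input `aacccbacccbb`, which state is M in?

D --a--> A
A --a--> D
D --c--> B
B --c--> A
A --c--> C
C --b--> C
C --a--> C
C --c--> B
B --c--> A
A --c--> C
C --b--> C
C --b--> C

C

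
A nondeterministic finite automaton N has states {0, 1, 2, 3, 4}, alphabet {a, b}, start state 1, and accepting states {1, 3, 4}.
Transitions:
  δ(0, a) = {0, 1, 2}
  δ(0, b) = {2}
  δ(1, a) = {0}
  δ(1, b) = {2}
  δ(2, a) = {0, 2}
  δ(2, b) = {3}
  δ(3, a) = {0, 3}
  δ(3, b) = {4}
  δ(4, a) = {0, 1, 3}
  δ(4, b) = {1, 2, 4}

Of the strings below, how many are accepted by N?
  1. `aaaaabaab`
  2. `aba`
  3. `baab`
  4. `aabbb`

`aaaaabaab`: accepted
`aba`: rejected
`baab`: accepted
`aabbb`: accepted

3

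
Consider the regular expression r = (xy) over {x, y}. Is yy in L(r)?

no

No split of yy into u·v has x matching u and y matching v.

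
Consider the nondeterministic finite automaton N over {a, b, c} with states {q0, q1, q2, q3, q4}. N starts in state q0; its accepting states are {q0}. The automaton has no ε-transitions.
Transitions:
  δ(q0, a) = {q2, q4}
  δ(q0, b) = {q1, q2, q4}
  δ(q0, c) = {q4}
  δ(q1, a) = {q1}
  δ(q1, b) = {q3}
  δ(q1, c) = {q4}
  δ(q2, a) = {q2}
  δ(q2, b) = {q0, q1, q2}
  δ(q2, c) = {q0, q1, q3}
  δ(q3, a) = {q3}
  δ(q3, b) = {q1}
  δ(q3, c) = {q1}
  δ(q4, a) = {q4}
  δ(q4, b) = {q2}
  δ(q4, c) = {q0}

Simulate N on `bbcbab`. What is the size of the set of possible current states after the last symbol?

Start: {q0}
read b: {q1, q2, q4}
read b: {q0, q1, q2, q3}
read c: {q0, q1, q3, q4}
read b: {q1, q2, q3, q4}
read a: {q1, q2, q3, q4}
read b: {q0, q1, q2, q3}
Final reachable set {q0, q1, q2, q3} has 4 states.

4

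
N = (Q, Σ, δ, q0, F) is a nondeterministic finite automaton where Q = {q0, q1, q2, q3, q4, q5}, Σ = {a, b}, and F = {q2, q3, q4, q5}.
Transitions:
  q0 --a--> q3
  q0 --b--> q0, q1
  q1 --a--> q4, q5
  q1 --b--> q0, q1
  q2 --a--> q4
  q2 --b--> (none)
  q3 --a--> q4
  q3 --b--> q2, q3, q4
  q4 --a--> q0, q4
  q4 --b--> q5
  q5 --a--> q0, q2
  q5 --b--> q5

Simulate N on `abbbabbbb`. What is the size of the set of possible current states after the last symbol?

3

Start: {q0}
read a: {q3}
read b: {q2, q3, q4}
read b: {q2, q3, q4, q5}
read b: {q2, q3, q4, q5}
read a: {q0, q2, q4}
read b: {q0, q1, q5}
read b: {q0, q1, q5}
read b: {q0, q1, q5}
read b: {q0, q1, q5}
Final reachable set {q0, q1, q5} has 3 states.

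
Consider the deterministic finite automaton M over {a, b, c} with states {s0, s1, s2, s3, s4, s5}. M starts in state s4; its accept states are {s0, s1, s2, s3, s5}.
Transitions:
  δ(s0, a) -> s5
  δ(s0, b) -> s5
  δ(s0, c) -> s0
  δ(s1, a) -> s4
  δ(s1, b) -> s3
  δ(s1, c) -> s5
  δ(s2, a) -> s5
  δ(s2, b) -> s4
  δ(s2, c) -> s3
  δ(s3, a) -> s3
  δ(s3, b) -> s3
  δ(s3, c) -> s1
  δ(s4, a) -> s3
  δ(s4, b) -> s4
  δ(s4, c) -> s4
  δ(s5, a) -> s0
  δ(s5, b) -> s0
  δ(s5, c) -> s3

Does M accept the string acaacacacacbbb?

rejected

s4 --a--> s3
s3 --c--> s1
s1 --a--> s4
s4 --a--> s3
s3 --c--> s1
s1 --a--> s4
s4 --c--> s4
s4 --a--> s3
s3 --c--> s1
s1 --a--> s4
s4 --c--> s4
s4 --b--> s4
s4 --b--> s4
s4 --b--> s4
End in state s4, which is not an accepting state.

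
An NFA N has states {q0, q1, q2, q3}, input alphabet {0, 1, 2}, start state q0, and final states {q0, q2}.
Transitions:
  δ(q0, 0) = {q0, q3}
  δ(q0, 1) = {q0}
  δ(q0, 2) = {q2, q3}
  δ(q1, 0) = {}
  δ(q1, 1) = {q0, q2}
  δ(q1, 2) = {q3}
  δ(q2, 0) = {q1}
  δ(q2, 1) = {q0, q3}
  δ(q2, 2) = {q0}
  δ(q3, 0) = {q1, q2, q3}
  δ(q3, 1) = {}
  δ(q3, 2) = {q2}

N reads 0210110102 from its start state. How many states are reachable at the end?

Start: {q0}
read 0: {q0, q3}
read 2: {q2, q3}
read 1: {q0, q3}
read 0: {q0, q1, q2, q3}
read 1: {q0, q2, q3}
read 1: {q0, q3}
read 0: {q0, q1, q2, q3}
read 1: {q0, q2, q3}
read 0: {q0, q1, q2, q3}
read 2: {q0, q2, q3}
Final reachable set {q0, q2, q3} has 3 states.

3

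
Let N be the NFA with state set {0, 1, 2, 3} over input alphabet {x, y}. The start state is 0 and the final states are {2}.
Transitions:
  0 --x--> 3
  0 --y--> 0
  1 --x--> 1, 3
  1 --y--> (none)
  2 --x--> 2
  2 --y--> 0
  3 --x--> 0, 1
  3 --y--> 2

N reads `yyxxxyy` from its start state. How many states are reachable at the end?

1

Start: {0}
read y: {0}
read y: {0}
read x: {3}
read x: {0, 1}
read x: {1, 3}
read y: {2}
read y: {0}
Final reachable set {0} has 1 state.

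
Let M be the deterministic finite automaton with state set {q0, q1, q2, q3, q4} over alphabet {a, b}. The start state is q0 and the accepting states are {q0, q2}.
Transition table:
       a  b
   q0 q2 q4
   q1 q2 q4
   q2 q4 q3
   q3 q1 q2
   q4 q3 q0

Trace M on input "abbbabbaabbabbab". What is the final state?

q4

q0 --a--> q2
q2 --b--> q3
q3 --b--> q2
q2 --b--> q3
q3 --a--> q1
q1 --b--> q4
q4 --b--> q0
q0 --a--> q2
q2 --a--> q4
q4 --b--> q0
q0 --b--> q4
q4 --a--> q3
q3 --b--> q2
q2 --b--> q3
q3 --a--> q1
q1 --b--> q4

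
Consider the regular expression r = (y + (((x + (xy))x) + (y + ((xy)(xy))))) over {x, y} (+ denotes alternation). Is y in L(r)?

yes

The left alternative y matches y.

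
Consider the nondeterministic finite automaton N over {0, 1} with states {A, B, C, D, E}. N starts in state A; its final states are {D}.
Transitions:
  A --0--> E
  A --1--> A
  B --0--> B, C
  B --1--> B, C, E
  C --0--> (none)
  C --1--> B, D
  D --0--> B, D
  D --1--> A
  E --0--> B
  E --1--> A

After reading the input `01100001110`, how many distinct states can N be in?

4

Start: {A}
read 0: {E}
read 1: {A}
read 1: {A}
read 0: {E}
read 0: {B}
read 0: {B, C}
read 0: {B, C}
read 1: {B, C, D, E}
read 1: {A, B, C, D, E}
read 1: {A, B, C, D, E}
read 0: {B, C, D, E}
Final reachable set {B, C, D, E} has 4 states.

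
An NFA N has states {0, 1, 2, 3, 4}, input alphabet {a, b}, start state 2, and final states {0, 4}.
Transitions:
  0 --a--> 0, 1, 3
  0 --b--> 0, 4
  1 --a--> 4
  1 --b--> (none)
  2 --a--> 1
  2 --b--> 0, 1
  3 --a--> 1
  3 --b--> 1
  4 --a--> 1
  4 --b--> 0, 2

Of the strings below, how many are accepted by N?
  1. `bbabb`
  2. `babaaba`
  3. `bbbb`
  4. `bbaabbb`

`bbabb`: accepted
`babaaba`: accepted
`bbbb`: accepted
`bbaabbb`: accepted

4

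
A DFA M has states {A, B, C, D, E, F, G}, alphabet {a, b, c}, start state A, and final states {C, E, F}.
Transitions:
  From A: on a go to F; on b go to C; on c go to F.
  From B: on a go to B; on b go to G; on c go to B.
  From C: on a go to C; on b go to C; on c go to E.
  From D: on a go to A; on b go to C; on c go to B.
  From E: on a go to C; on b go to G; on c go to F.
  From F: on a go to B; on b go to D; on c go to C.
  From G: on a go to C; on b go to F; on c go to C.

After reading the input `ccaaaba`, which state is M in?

C

A --c--> F
F --c--> C
C --a--> C
C --a--> C
C --a--> C
C --b--> C
C --a--> C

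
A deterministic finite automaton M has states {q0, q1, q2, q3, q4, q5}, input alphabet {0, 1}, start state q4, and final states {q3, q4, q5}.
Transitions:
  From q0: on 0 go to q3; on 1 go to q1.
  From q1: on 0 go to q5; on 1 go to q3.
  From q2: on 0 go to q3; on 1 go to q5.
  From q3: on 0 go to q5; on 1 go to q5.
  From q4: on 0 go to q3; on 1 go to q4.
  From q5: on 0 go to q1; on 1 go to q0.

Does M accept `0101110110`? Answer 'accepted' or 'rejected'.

q4 --0--> q3
q3 --1--> q5
q5 --0--> q1
q1 --1--> q3
q3 --1--> q5
q5 --1--> q0
q0 --0--> q3
q3 --1--> q5
q5 --1--> q0
q0 --0--> q3
End in state q3, which is an accepting state.

accepted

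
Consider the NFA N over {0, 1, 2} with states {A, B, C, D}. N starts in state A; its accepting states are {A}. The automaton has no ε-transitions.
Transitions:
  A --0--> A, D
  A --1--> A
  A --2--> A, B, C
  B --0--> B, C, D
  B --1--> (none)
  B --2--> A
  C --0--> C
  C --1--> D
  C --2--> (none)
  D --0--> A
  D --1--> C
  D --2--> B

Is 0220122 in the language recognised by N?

accepted

Start: {A}
read 0: {A, D}
read 2: {A, B, C}
read 2: {A, B, C}
read 0: {A, B, C, D}
read 1: {A, C, D}
read 2: {A, B, C}
read 2: {A, B, C}
Reachable ∩ accepting = {A} — nonempty.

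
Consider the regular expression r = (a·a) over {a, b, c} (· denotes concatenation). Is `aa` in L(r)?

yes

Split as a·a: a matches a and a matches a.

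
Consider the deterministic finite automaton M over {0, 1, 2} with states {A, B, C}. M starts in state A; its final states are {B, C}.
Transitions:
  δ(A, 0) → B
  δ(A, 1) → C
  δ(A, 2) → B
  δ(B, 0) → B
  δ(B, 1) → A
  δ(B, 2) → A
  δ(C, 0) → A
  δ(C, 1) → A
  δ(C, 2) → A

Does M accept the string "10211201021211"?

A --1--> C
C --0--> A
A --2--> B
B --1--> A
A --1--> C
C --2--> A
A --0--> B
B --1--> A
A --0--> B
B --2--> A
A --1--> C
C --2--> A
A --1--> C
C --1--> A
End in state A, which is not an accepting state.

rejected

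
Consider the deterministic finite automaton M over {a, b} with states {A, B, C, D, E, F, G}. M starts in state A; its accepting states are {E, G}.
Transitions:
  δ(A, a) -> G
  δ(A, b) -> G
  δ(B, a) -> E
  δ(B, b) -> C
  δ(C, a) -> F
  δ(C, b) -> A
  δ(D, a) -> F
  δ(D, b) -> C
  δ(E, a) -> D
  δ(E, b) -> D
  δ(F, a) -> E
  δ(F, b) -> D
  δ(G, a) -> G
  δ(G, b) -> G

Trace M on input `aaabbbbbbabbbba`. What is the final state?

A --a--> G
G --a--> G
G --a--> G
G --b--> G
G --b--> G
G --b--> G
G --b--> G
G --b--> G
G --b--> G
G --a--> G
G --b--> G
G --b--> G
G --b--> G
G --b--> G
G --a--> G

G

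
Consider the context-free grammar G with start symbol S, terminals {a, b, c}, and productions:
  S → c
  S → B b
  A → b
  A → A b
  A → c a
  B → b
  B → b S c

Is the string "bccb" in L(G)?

S ⇒ Bb ⇒ bScb ⇒ bccb

yes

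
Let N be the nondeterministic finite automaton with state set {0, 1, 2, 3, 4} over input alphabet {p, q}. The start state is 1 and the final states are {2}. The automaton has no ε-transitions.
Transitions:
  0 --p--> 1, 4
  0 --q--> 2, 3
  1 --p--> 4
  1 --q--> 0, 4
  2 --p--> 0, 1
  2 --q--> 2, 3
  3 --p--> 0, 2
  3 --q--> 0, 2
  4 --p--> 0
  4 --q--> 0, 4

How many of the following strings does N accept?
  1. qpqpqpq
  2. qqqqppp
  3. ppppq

2

qpqpqpq: accepted
qqqqppp: rejected
ppppq: accepted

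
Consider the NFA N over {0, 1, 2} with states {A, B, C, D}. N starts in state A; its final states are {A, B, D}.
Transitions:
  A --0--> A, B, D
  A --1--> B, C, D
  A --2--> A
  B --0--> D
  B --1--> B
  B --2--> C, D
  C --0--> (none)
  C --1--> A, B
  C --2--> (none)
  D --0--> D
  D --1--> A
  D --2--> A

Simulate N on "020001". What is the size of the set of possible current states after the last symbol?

4

Start: {A}
read 0: {A, B, D}
read 2: {A, C, D}
read 0: {A, B, D}
read 0: {A, B, D}
read 0: {A, B, D}
read 1: {A, B, C, D}
Final reachable set {A, B, C, D} has 4 states.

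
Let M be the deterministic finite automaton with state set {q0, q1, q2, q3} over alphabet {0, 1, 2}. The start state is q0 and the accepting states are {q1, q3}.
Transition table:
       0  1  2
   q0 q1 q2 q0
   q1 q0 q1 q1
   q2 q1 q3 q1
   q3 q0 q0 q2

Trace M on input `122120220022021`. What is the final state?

q0 --1--> q2
q2 --2--> q1
q1 --2--> q1
q1 --1--> q1
q1 --2--> q1
q1 --0--> q0
q0 --2--> q0
q0 --2--> q0
q0 --0--> q1
q1 --0--> q0
q0 --2--> q0
q0 --2--> q0
q0 --0--> q1
q1 --2--> q1
q1 --1--> q1

q1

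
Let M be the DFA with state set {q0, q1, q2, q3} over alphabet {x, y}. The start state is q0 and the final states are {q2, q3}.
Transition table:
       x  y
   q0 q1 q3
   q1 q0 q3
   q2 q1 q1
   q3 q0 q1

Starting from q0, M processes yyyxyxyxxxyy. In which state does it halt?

q1

q0 --y--> q3
q3 --y--> q1
q1 --y--> q3
q3 --x--> q0
q0 --y--> q3
q3 --x--> q0
q0 --y--> q3
q3 --x--> q0
q0 --x--> q1
q1 --x--> q0
q0 --y--> q3
q3 --y--> q1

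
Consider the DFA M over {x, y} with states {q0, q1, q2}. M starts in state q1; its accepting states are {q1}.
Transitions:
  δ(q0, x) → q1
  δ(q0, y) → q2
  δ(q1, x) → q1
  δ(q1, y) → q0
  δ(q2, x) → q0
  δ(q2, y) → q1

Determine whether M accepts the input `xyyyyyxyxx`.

accepted

q1 --x--> q1
q1 --y--> q0
q0 --y--> q2
q2 --y--> q1
q1 --y--> q0
q0 --y--> q2
q2 --x--> q0
q0 --y--> q2
q2 --x--> q0
q0 --x--> q1
End in state q1, which is an accepting state.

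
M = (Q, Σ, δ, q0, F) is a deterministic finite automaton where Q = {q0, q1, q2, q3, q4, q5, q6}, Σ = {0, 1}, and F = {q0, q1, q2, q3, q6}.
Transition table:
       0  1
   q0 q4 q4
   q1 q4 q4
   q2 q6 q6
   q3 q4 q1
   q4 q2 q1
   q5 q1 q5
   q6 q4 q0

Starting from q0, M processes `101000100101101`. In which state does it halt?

q0 --1--> q4
q4 --0--> q2
q2 --1--> q6
q6 --0--> q4
q4 --0--> q2
q2 --0--> q6
q6 --1--> q0
q0 --0--> q4
q4 --0--> q2
q2 --1--> q6
q6 --0--> q4
q4 --1--> q1
q1 --1--> q4
q4 --0--> q2
q2 --1--> q6

q6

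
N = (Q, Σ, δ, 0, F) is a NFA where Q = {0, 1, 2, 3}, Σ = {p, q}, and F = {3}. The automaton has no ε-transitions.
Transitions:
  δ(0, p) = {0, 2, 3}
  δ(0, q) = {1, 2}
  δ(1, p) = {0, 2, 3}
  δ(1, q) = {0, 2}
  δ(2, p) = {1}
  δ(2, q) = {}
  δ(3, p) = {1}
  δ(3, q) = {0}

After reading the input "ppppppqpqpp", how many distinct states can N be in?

4

Start: {0}
read p: {0, 2, 3}
read p: {0, 1, 2, 3}
read p: {0, 1, 2, 3}
read p: {0, 1, 2, 3}
read p: {0, 1, 2, 3}
read p: {0, 1, 2, 3}
read q: {0, 1, 2}
read p: {0, 1, 2, 3}
read q: {0, 1, 2}
read p: {0, 1, 2, 3}
read p: {0, 1, 2, 3}
Final reachable set {0, 1, 2, 3} has 4 states.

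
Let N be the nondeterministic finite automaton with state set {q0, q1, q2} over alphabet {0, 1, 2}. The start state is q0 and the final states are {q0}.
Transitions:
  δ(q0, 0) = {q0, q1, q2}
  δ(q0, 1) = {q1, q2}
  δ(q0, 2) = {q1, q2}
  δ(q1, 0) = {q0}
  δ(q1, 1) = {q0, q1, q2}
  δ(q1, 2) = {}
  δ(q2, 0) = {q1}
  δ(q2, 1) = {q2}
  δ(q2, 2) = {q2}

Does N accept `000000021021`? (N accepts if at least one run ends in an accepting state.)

accepted

Start: {q0}
read 0: {q0, q1, q2}
read 0: {q0, q1, q2}
read 0: {q0, q1, q2}
read 0: {q0, q1, q2}
read 0: {q0, q1, q2}
read 0: {q0, q1, q2}
read 0: {q0, q1, q2}
read 2: {q1, q2}
read 1: {q0, q1, q2}
read 0: {q0, q1, q2}
read 2: {q1, q2}
read 1: {q0, q1, q2}
Reachable ∩ accepting = {q0} — nonempty.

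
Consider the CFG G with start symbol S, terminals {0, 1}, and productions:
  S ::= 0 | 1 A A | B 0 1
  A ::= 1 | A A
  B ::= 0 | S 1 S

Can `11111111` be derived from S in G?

yes

S ⇒ 1AA ⇒ 1AAA ⇒ 11AA ⇒ 11AAA ⇒ 111AA ⇒ 111AAA ⇒ 1111AA ⇒ 1111AAA ⇒ 1111AAAA ⇒ 11111AAA ⇒ 111111AA ⇒ 1111111A ⇒ 11111111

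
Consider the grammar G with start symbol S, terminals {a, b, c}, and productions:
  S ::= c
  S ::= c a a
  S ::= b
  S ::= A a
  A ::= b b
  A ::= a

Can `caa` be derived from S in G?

yes

S ⇒ caa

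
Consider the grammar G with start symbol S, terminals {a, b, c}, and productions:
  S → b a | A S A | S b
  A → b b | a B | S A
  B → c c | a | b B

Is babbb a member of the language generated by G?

S ⇒ Sb ⇒ Sbb ⇒ Sbbb ⇒ babbb

yes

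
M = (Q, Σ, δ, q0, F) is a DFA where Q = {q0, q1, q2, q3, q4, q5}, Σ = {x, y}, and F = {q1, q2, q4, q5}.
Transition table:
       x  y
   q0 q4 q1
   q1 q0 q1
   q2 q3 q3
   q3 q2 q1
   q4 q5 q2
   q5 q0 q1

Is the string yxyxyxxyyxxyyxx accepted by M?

q0 --y--> q1
q1 --x--> q0
q0 --y--> q1
q1 --x--> q0
q0 --y--> q1
q1 --x--> q0
q0 --x--> q4
q4 --y--> q2
q2 --y--> q3
q3 --x--> q2
q2 --x--> q3
q3 --y--> q1
q1 --y--> q1
q1 --x--> q0
q0 --x--> q4
End in state q4, which is an accepting state.

accepted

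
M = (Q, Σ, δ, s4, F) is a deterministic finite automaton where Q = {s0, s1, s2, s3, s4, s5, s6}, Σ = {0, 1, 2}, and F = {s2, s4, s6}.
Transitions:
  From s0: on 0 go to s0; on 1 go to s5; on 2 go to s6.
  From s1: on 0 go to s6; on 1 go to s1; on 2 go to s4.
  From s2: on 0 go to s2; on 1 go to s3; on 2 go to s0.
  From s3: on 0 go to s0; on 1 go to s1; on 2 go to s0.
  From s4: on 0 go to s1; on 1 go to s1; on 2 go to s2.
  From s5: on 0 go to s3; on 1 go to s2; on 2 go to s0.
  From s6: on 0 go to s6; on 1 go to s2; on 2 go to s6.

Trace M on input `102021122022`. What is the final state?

s6

s4 --1--> s1
s1 --0--> s6
s6 --2--> s6
s6 --0--> s6
s6 --2--> s6
s6 --1--> s2
s2 --1--> s3
s3 --2--> s0
s0 --2--> s6
s6 --0--> s6
s6 --2--> s6
s6 --2--> s6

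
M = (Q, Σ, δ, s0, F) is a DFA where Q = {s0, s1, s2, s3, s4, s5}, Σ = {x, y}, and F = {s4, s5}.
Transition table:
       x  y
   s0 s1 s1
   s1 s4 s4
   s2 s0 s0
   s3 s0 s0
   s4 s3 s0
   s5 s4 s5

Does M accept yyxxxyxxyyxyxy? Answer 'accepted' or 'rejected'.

accepted

s0 --y--> s1
s1 --y--> s4
s4 --x--> s3
s3 --x--> s0
s0 --x--> s1
s1 --y--> s4
s4 --x--> s3
s3 --x--> s0
s0 --y--> s1
s1 --y--> s4
s4 --x--> s3
s3 --y--> s0
s0 --x--> s1
s1 --y--> s4
End in state s4, which is an accepting state.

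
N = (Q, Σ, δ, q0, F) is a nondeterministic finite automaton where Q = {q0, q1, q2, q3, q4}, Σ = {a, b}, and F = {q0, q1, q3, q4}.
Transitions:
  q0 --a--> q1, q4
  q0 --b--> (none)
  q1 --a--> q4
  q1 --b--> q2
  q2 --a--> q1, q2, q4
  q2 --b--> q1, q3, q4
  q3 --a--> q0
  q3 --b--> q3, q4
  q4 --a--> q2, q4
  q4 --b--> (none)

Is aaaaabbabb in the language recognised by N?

Start: {q0}
read a: {q1, q4}
read a: {q2, q4}
read a: {q1, q2, q4}
read a: {q1, q2, q4}
read a: {q1, q2, q4}
read b: {q1, q2, q3, q4}
read b: {q1, q2, q3, q4}
read a: {q0, q1, q2, q4}
read b: {q1, q2, q3, q4}
read b: {q1, q2, q3, q4}
Reachable ∩ accepting = {q1, q3, q4} — nonempty.

accepted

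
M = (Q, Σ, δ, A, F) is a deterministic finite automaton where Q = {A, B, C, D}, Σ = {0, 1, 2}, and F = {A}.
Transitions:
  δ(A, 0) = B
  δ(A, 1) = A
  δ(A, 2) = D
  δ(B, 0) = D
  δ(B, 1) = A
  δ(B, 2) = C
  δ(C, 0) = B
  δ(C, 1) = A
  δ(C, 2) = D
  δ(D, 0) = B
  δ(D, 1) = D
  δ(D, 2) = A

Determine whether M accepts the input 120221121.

accepted

A --1--> A
A --2--> D
D --0--> B
B --2--> C
C --2--> D
D --1--> D
D --1--> D
D --2--> A
A --1--> A
End in state A, which is an accepting state.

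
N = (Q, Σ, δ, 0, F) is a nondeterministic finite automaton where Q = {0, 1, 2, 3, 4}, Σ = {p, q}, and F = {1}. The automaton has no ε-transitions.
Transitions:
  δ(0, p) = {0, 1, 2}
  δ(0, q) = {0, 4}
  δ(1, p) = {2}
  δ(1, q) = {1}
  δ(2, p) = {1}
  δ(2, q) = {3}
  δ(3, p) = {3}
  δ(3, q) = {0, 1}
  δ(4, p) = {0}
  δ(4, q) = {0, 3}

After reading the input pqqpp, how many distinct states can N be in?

4

Start: {0}
read p: {0, 1, 2}
read q: {0, 1, 3, 4}
read q: {0, 1, 3, 4}
read p: {0, 1, 2, 3}
read p: {0, 1, 2, 3}
Final reachable set {0, 1, 2, 3} has 4 states.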